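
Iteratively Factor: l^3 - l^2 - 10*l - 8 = (l + 1)*(l^2 - 2*l - 8) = (l + 1)*(l + 2)*(l - 4)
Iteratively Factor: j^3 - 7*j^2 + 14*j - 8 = (j - 2)*(j^2 - 5*j + 4) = (j - 4)*(j - 2)*(j - 1)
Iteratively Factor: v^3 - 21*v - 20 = (v + 1)*(v^2 - v - 20) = (v - 5)*(v + 1)*(v + 4)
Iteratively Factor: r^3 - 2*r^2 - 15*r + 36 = (r - 3)*(r^2 + r - 12) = (r - 3)^2*(r + 4)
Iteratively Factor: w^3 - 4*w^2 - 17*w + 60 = (w - 3)*(w^2 - w - 20) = (w - 5)*(w - 3)*(w + 4)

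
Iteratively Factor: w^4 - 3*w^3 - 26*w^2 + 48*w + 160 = (w - 4)*(w^3 + w^2 - 22*w - 40) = (w - 4)*(w + 2)*(w^2 - w - 20) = (w - 4)*(w + 2)*(w + 4)*(w - 5)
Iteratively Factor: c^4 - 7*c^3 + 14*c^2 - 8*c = (c - 1)*(c^3 - 6*c^2 + 8*c) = (c - 2)*(c - 1)*(c^2 - 4*c) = (c - 4)*(c - 2)*(c - 1)*(c)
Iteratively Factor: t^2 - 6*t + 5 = (t - 1)*(t - 5)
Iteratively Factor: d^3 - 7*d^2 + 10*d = (d - 2)*(d^2 - 5*d) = (d - 5)*(d - 2)*(d)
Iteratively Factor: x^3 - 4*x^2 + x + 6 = (x + 1)*(x^2 - 5*x + 6) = (x - 3)*(x + 1)*(x - 2)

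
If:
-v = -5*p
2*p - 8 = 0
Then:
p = 4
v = 20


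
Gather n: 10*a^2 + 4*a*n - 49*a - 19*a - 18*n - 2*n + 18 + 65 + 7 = 10*a^2 - 68*a + n*(4*a - 20) + 90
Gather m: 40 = 40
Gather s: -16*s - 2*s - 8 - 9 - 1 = -18*s - 18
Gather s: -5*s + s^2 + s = s^2 - 4*s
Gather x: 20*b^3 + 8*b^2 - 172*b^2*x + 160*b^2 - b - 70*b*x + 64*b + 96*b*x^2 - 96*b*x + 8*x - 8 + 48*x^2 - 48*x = 20*b^3 + 168*b^2 + 63*b + x^2*(96*b + 48) + x*(-172*b^2 - 166*b - 40) - 8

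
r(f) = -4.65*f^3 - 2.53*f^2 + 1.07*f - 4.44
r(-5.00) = 508.21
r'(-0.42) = 0.73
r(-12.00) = 7653.60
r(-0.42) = -4.99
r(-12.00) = 7653.60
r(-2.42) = 44.06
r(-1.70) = 9.27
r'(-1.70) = -30.64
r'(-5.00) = -322.38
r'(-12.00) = -1947.01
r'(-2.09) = -49.29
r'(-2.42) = -68.38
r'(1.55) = -40.29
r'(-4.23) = -227.13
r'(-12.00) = -1947.01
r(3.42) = -216.38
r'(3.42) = -179.40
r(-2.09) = 24.72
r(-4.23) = 297.71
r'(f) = -13.95*f^2 - 5.06*f + 1.07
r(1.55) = -26.18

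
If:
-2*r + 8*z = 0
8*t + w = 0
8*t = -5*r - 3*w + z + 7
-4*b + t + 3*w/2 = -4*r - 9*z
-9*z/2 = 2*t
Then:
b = 1393/880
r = 28/55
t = -63/220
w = 126/55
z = 7/55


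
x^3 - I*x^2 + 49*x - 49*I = (x - 7*I)*(x - I)*(x + 7*I)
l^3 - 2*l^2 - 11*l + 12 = (l - 4)*(l - 1)*(l + 3)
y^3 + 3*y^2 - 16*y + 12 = (y - 2)*(y - 1)*(y + 6)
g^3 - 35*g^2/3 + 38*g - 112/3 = (g - 7)*(g - 8/3)*(g - 2)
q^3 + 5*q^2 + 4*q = q*(q + 1)*(q + 4)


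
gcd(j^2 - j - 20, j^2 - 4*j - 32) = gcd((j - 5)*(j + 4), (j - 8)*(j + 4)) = j + 4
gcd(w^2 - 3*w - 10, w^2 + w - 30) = w - 5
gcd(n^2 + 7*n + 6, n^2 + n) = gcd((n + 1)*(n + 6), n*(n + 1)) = n + 1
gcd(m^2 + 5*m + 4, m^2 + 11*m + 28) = m + 4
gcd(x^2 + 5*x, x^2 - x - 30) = x + 5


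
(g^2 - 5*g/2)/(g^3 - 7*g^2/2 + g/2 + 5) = g/(g^2 - g - 2)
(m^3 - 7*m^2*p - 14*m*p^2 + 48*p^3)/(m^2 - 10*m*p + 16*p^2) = m + 3*p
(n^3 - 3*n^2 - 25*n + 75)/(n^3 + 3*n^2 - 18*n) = (n^2 - 25)/(n*(n + 6))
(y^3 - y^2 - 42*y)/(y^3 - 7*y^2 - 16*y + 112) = y*(y + 6)/(y^2 - 16)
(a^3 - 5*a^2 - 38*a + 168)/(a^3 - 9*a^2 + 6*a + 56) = (a + 6)/(a + 2)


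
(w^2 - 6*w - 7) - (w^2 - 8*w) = 2*w - 7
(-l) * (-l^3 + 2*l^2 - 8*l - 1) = l^4 - 2*l^3 + 8*l^2 + l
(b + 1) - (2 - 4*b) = 5*b - 1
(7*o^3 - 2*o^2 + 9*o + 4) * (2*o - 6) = 14*o^4 - 46*o^3 + 30*o^2 - 46*o - 24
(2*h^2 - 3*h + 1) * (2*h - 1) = 4*h^3 - 8*h^2 + 5*h - 1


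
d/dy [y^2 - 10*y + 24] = 2*y - 10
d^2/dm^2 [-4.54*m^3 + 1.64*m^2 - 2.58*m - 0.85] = 3.28 - 27.24*m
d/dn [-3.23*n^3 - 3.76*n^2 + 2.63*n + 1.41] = -9.69*n^2 - 7.52*n + 2.63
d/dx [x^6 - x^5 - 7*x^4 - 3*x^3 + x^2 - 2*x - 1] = 6*x^5 - 5*x^4 - 28*x^3 - 9*x^2 + 2*x - 2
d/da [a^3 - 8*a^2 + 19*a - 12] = 3*a^2 - 16*a + 19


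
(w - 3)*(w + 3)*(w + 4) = w^3 + 4*w^2 - 9*w - 36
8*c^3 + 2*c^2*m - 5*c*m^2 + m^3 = (-4*c + m)*(-2*c + m)*(c + m)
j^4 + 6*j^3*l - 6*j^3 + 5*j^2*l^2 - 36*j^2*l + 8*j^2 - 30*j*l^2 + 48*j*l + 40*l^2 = (j - 4)*(j - 2)*(j + l)*(j + 5*l)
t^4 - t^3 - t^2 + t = t*(t - 1)^2*(t + 1)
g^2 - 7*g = g*(g - 7)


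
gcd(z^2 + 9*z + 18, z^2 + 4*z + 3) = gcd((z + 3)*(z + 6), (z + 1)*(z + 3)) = z + 3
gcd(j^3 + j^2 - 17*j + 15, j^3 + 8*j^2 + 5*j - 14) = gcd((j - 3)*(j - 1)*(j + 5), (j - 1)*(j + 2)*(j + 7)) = j - 1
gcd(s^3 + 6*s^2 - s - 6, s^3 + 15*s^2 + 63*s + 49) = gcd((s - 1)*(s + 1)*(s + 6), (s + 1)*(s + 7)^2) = s + 1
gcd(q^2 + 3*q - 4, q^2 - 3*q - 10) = 1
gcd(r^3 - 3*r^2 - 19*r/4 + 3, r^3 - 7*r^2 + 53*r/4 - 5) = r^2 - 9*r/2 + 2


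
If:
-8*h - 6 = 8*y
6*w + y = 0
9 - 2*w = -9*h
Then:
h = -105/104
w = -9/208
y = 27/104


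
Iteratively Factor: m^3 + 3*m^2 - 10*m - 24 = (m + 2)*(m^2 + m - 12) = (m + 2)*(m + 4)*(m - 3)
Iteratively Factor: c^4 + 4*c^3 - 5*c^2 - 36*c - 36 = (c - 3)*(c^3 + 7*c^2 + 16*c + 12) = (c - 3)*(c + 2)*(c^2 + 5*c + 6) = (c - 3)*(c + 2)*(c + 3)*(c + 2)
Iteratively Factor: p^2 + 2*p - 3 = (p - 1)*(p + 3)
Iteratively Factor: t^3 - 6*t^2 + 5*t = (t - 1)*(t^2 - 5*t) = t*(t - 1)*(t - 5)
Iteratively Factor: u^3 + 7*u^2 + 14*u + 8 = (u + 1)*(u^2 + 6*u + 8) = (u + 1)*(u + 2)*(u + 4)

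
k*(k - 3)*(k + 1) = k^3 - 2*k^2 - 3*k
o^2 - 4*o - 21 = (o - 7)*(o + 3)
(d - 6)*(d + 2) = d^2 - 4*d - 12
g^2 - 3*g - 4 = (g - 4)*(g + 1)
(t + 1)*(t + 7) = t^2 + 8*t + 7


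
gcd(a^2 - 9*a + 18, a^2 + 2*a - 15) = a - 3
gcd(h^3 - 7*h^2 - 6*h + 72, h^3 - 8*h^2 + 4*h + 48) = h^2 - 10*h + 24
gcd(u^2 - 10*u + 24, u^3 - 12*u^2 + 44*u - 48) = u^2 - 10*u + 24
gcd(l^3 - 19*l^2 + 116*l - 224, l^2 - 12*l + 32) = l^2 - 12*l + 32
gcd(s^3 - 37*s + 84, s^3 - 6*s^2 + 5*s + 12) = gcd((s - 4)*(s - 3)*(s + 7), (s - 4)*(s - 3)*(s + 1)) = s^2 - 7*s + 12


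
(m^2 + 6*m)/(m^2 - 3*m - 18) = m*(m + 6)/(m^2 - 3*m - 18)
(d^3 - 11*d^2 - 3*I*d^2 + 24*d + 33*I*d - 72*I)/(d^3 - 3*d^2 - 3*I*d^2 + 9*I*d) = (d - 8)/d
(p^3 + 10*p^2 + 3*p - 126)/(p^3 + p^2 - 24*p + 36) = (p + 7)/(p - 2)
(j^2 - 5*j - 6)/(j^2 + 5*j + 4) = (j - 6)/(j + 4)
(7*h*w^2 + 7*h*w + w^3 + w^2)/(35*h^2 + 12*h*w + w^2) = w*(w + 1)/(5*h + w)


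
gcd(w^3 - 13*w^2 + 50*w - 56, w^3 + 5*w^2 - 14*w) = w - 2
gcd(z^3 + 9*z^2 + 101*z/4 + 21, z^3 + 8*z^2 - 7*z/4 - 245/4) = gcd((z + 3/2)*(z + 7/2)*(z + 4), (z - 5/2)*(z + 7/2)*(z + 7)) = z + 7/2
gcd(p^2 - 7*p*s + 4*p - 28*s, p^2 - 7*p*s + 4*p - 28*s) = p^2 - 7*p*s + 4*p - 28*s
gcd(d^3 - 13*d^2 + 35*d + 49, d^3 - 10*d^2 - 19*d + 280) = d - 7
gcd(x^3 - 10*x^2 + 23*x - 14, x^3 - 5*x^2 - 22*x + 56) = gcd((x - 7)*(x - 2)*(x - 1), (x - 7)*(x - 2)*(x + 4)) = x^2 - 9*x + 14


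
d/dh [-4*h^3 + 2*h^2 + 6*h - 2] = -12*h^2 + 4*h + 6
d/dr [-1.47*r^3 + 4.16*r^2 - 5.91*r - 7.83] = -4.41*r^2 + 8.32*r - 5.91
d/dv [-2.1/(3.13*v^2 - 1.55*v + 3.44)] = (13.146*v - 3.255)/(3.13*v^2 - 1.55*v + 3.44)^2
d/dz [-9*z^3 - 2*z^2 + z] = -27*z^2 - 4*z + 1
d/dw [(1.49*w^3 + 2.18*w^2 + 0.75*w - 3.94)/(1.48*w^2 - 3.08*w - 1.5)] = (2.2052*w^4 - 9.1784*w^3 - 14.5294*w^2 + 5.1224*w - 13.2602)/(2.1904*w^4 - 9.1168*w^3 + 5.0464*w^2 + 9.24*w + 2.25)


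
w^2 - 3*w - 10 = (w - 5)*(w + 2)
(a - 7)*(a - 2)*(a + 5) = a^3 - 4*a^2 - 31*a + 70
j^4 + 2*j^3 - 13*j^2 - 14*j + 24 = (j - 3)*(j - 1)*(j + 2)*(j + 4)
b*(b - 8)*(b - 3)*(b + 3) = b^4 - 8*b^3 - 9*b^2 + 72*b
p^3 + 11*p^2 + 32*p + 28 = (p + 2)^2*(p + 7)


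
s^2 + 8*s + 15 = (s + 3)*(s + 5)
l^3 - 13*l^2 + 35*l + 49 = (l - 7)^2*(l + 1)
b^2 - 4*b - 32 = (b - 8)*(b + 4)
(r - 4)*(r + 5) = r^2 + r - 20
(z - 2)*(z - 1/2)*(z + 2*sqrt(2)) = z^3 - 5*z^2/2 + 2*sqrt(2)*z^2 - 5*sqrt(2)*z + z + 2*sqrt(2)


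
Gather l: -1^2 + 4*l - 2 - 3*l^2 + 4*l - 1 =-3*l^2 + 8*l - 4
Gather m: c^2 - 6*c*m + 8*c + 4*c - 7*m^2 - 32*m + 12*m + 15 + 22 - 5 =c^2 + 12*c - 7*m^2 + m*(-6*c - 20) + 32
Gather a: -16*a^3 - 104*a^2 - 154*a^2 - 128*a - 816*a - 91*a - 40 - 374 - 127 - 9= -16*a^3 - 258*a^2 - 1035*a - 550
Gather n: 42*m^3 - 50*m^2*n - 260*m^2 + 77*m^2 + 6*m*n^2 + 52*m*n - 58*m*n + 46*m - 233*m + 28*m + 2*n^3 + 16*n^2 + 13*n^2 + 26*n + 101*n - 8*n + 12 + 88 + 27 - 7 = 42*m^3 - 183*m^2 - 159*m + 2*n^3 + n^2*(6*m + 29) + n*(-50*m^2 - 6*m + 119) + 120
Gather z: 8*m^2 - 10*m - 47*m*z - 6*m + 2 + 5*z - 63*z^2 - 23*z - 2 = 8*m^2 - 16*m - 63*z^2 + z*(-47*m - 18)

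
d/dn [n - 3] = 1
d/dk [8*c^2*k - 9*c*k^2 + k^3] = 8*c^2 - 18*c*k + 3*k^2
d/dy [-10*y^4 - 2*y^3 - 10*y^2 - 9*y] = -40*y^3 - 6*y^2 - 20*y - 9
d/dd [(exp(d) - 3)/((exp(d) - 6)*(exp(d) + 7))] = (-exp(2*d) + 6*exp(d) - 39)*exp(d)/(exp(4*d) + 2*exp(3*d) - 83*exp(2*d) - 84*exp(d) + 1764)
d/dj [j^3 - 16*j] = 3*j^2 - 16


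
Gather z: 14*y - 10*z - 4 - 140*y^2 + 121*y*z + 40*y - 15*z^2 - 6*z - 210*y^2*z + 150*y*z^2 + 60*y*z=-140*y^2 + 54*y + z^2*(150*y - 15) + z*(-210*y^2 + 181*y - 16) - 4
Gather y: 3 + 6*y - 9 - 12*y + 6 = -6*y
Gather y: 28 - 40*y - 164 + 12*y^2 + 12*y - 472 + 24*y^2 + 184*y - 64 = 36*y^2 + 156*y - 672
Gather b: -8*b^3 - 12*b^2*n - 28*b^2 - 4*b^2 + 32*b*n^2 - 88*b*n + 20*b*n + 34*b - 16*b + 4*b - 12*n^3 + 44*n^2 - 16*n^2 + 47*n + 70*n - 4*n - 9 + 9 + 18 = -8*b^3 + b^2*(-12*n - 32) + b*(32*n^2 - 68*n + 22) - 12*n^3 + 28*n^2 + 113*n + 18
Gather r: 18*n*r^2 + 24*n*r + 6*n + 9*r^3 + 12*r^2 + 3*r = 6*n + 9*r^3 + r^2*(18*n + 12) + r*(24*n + 3)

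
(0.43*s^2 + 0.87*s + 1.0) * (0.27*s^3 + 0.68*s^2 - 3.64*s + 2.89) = 0.1161*s^5 + 0.5273*s^4 - 0.7036*s^3 - 1.2441*s^2 - 1.1257*s + 2.89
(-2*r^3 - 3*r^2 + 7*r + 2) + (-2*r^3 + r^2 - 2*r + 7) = -4*r^3 - 2*r^2 + 5*r + 9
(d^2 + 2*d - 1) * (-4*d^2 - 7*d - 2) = -4*d^4 - 15*d^3 - 12*d^2 + 3*d + 2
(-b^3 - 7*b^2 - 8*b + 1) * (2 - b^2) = b^5 + 7*b^4 + 6*b^3 - 15*b^2 - 16*b + 2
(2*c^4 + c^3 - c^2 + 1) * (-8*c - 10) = -16*c^5 - 28*c^4 - 2*c^3 + 10*c^2 - 8*c - 10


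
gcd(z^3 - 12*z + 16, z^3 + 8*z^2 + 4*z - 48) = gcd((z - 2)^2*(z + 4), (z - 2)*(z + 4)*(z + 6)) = z^2 + 2*z - 8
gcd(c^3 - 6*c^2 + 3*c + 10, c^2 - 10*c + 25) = c - 5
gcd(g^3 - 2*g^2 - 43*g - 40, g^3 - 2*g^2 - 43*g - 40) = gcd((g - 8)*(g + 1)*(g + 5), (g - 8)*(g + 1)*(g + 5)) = g^3 - 2*g^2 - 43*g - 40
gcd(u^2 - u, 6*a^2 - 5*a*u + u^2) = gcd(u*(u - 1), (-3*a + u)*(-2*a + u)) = 1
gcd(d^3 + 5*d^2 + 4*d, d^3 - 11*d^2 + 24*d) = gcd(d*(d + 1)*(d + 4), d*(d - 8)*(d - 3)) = d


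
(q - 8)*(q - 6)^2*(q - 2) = q^4 - 22*q^3 + 172*q^2 - 552*q + 576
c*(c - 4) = c^2 - 4*c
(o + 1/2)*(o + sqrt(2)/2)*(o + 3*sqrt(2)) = o^3 + o^2/2 + 7*sqrt(2)*o^2/2 + 7*sqrt(2)*o/4 + 3*o + 3/2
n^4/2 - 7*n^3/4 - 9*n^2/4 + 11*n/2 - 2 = (n/2 + 1)*(n - 4)*(n - 1)*(n - 1/2)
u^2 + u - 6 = (u - 2)*(u + 3)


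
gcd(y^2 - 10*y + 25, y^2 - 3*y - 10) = y - 5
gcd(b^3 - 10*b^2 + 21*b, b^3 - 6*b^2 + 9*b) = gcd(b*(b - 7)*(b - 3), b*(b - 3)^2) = b^2 - 3*b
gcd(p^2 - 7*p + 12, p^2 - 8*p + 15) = p - 3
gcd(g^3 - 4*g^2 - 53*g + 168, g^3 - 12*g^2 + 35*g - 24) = g^2 - 11*g + 24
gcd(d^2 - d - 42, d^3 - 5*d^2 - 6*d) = 1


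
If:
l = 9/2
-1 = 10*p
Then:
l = 9/2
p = -1/10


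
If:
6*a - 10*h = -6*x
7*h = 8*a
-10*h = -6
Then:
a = 21/40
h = 3/5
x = 19/40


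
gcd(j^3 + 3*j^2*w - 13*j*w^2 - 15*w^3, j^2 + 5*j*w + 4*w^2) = j + w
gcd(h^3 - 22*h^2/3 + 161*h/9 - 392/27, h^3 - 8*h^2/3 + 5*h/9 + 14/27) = h - 7/3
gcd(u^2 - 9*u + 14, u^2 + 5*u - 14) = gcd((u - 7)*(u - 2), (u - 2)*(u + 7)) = u - 2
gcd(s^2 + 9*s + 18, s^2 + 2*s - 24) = s + 6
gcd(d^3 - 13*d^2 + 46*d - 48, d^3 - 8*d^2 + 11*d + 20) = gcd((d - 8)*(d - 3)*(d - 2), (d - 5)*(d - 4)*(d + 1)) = 1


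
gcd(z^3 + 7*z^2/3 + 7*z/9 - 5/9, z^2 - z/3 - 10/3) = z + 5/3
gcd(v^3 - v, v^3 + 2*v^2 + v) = v^2 + v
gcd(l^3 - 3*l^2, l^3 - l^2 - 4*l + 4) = 1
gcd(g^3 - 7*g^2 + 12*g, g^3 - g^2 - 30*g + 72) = g^2 - 7*g + 12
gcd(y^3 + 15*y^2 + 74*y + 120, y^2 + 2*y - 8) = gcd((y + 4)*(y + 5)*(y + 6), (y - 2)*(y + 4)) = y + 4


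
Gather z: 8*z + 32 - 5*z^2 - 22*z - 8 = -5*z^2 - 14*z + 24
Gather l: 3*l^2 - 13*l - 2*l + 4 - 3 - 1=3*l^2 - 15*l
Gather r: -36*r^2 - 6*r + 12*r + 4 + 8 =-36*r^2 + 6*r + 12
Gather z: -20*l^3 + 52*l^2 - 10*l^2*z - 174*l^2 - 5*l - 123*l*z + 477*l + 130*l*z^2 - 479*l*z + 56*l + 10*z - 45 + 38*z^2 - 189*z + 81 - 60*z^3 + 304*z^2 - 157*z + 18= -20*l^3 - 122*l^2 + 528*l - 60*z^3 + z^2*(130*l + 342) + z*(-10*l^2 - 602*l - 336) + 54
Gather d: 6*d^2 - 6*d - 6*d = 6*d^2 - 12*d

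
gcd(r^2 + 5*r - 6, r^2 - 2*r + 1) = r - 1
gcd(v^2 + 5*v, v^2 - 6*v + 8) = 1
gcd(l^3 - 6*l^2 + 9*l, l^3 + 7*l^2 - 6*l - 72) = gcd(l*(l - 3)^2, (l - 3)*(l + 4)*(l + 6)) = l - 3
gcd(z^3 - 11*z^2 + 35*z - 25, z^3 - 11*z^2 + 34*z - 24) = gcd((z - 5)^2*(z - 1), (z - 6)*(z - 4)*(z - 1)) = z - 1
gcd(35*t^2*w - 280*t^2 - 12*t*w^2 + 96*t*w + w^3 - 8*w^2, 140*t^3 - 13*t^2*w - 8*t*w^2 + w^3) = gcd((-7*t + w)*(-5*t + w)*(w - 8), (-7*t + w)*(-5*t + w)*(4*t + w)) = 35*t^2 - 12*t*w + w^2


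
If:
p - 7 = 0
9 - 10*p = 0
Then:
No Solution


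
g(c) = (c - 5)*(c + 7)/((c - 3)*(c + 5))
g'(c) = (c - 5)/((c - 3)*(c + 5)) - (c - 5)*(c + 7)/((c - 3)*(c + 5)^2) - (c - 5)*(c + 7)/((c - 3)^2*(c + 5)) + (c + 7)/((c - 3)*(c + 5))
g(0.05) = 2.34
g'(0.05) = 0.19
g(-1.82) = 2.30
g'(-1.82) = -0.14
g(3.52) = -3.51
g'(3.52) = 9.21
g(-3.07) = 2.71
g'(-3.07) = -0.60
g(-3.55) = 3.11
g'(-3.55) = -1.13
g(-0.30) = 2.29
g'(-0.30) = 0.12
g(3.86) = -1.62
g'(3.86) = 3.35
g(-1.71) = 2.29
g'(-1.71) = -0.12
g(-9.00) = 0.58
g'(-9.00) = -0.14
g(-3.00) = 2.67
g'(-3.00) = -0.56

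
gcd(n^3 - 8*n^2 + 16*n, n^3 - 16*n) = n^2 - 4*n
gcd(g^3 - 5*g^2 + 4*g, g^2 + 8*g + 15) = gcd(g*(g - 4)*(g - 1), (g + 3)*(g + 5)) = 1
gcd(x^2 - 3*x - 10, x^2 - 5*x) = x - 5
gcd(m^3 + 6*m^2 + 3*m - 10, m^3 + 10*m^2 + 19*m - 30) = m^2 + 4*m - 5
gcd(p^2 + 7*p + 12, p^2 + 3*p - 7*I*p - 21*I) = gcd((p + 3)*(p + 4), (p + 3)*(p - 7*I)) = p + 3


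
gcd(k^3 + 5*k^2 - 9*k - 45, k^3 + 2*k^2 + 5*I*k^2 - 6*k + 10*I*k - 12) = 1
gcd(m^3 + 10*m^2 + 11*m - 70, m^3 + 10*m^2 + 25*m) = m + 5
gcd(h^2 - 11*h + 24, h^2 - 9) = h - 3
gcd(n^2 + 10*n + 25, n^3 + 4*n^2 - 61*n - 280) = n + 5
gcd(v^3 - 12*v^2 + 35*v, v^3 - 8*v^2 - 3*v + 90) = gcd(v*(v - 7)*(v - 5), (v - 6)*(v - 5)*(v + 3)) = v - 5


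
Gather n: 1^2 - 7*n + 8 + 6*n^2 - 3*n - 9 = 6*n^2 - 10*n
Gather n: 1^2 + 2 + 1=4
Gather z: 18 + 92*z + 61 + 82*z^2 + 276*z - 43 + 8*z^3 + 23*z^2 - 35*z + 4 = 8*z^3 + 105*z^2 + 333*z + 40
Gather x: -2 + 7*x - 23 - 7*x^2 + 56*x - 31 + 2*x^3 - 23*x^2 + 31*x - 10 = 2*x^3 - 30*x^2 + 94*x - 66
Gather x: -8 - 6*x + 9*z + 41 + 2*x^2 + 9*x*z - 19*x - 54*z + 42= 2*x^2 + x*(9*z - 25) - 45*z + 75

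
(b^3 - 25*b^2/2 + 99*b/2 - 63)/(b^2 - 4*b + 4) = (2*b^3 - 25*b^2 + 99*b - 126)/(2*(b^2 - 4*b + 4))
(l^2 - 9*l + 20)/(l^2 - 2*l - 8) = (l - 5)/(l + 2)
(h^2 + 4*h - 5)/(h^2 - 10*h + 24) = (h^2 + 4*h - 5)/(h^2 - 10*h + 24)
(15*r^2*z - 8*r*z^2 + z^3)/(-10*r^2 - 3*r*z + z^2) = z*(-3*r + z)/(2*r + z)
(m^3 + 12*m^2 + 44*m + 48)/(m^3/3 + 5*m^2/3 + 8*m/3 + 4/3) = 3*(m^2 + 10*m + 24)/(m^2 + 3*m + 2)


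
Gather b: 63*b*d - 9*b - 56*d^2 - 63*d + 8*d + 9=b*(63*d - 9) - 56*d^2 - 55*d + 9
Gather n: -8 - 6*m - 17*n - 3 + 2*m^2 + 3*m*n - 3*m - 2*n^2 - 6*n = 2*m^2 - 9*m - 2*n^2 + n*(3*m - 23) - 11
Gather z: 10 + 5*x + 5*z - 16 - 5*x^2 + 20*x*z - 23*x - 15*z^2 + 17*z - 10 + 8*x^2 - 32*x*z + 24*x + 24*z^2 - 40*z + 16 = 3*x^2 + 6*x + 9*z^2 + z*(-12*x - 18)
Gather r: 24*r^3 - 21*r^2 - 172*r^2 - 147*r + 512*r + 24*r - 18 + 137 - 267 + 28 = 24*r^3 - 193*r^2 + 389*r - 120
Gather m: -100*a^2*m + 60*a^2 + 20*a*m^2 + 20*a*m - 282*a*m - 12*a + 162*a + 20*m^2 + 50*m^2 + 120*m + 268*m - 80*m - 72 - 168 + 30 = 60*a^2 + 150*a + m^2*(20*a + 70) + m*(-100*a^2 - 262*a + 308) - 210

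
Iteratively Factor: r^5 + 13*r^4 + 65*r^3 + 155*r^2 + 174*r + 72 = (r + 3)*(r^4 + 10*r^3 + 35*r^2 + 50*r + 24) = (r + 3)^2*(r^3 + 7*r^2 + 14*r + 8) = (r + 2)*(r + 3)^2*(r^2 + 5*r + 4) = (r + 2)*(r + 3)^2*(r + 4)*(r + 1)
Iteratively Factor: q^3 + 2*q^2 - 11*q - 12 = (q + 1)*(q^2 + q - 12) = (q + 1)*(q + 4)*(q - 3)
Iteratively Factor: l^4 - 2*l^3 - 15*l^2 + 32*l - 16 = (l - 1)*(l^3 - l^2 - 16*l + 16) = (l - 4)*(l - 1)*(l^2 + 3*l - 4) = (l - 4)*(l - 1)*(l + 4)*(l - 1)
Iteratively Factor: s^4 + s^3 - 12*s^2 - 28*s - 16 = (s + 2)*(s^3 - s^2 - 10*s - 8) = (s + 2)^2*(s^2 - 3*s - 4) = (s + 1)*(s + 2)^2*(s - 4)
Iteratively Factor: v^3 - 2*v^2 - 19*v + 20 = (v - 1)*(v^2 - v - 20) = (v - 5)*(v - 1)*(v + 4)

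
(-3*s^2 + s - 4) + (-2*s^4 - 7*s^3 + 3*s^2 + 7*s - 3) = -2*s^4 - 7*s^3 + 8*s - 7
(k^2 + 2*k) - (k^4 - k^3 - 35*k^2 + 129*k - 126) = -k^4 + k^3 + 36*k^2 - 127*k + 126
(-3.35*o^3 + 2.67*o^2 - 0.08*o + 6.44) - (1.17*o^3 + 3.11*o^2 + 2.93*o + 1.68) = -4.52*o^3 - 0.44*o^2 - 3.01*o + 4.76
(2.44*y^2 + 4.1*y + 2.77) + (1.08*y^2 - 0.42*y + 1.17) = 3.52*y^2 + 3.68*y + 3.94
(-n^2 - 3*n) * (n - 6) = -n^3 + 3*n^2 + 18*n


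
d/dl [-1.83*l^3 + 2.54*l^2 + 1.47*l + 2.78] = -5.49*l^2 + 5.08*l + 1.47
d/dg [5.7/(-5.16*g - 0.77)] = 29.412/(5.16*g + 0.77)^2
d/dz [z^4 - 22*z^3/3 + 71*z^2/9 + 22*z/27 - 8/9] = 4*z^3 - 22*z^2 + 142*z/9 + 22/27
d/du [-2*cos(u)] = 2*sin(u)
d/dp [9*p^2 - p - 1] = 18*p - 1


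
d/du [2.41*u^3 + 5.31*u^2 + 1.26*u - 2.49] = 7.23*u^2 + 10.62*u + 1.26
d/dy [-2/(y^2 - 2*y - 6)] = 4*(y - 1)/(-y^2 + 2*y + 6)^2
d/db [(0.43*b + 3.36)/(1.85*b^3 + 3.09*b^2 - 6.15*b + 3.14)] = (-1.591*b^3 - 19.9767*b^2 - 20.7648*b + 22.0142)/(3.4225*b^6 + 11.433*b^5 - 13.2069*b^4 - 26.389*b^3 + 57.2277*b^2 - 38.622*b + 9.8596)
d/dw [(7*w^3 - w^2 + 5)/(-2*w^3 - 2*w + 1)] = (-2*w^4 - 28*w^3 + 53*w^2 - 2*w + 10)/(4*w^6 + 8*w^4 - 4*w^3 + 4*w^2 - 4*w + 1)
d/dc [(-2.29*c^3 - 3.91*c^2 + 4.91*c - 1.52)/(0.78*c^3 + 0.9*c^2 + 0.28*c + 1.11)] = (0.988799999999999*c^4 - 8.942*c^3 - 9.5827*c^2 - 5.9442*c + 5.8757)/(0.6084*c^6 + 1.404*c^5 + 1.2468*c^4 + 2.2356*c^3 + 2.0764*c^2 + 0.6216*c + 1.2321)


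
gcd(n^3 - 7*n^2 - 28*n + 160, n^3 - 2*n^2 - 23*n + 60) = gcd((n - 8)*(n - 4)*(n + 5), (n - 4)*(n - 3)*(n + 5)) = n^2 + n - 20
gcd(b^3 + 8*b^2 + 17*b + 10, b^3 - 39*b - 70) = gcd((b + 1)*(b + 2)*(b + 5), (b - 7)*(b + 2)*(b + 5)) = b^2 + 7*b + 10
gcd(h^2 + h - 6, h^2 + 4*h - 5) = 1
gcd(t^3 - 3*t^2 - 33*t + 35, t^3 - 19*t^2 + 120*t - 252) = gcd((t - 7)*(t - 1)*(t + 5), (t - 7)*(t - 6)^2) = t - 7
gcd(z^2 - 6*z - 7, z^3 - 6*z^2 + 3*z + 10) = z + 1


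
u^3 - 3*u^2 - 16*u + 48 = (u - 4)*(u - 3)*(u + 4)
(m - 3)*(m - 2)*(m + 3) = m^3 - 2*m^2 - 9*m + 18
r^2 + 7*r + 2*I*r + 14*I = (r + 7)*(r + 2*I)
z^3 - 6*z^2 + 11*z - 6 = (z - 3)*(z - 2)*(z - 1)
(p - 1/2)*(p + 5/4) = p^2 + 3*p/4 - 5/8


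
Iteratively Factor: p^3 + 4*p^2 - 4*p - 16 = (p + 4)*(p^2 - 4) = (p + 2)*(p + 4)*(p - 2)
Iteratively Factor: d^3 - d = (d)*(d^2 - 1) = d*(d - 1)*(d + 1)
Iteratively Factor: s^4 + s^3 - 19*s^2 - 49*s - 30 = (s + 2)*(s^3 - s^2 - 17*s - 15) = (s - 5)*(s + 2)*(s^2 + 4*s + 3) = (s - 5)*(s + 2)*(s + 3)*(s + 1)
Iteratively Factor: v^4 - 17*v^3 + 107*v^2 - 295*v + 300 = (v - 4)*(v^3 - 13*v^2 + 55*v - 75) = (v - 4)*(v - 3)*(v^2 - 10*v + 25) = (v - 5)*(v - 4)*(v - 3)*(v - 5)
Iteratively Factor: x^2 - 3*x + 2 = (x - 2)*(x - 1)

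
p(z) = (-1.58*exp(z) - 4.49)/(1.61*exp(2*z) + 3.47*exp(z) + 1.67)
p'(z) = (-1.58*exp(z) - 4.49)*(-3.22*exp(2*z) - 3.47*exp(z))/(1.61*exp(2*z) + 3.47*exp(z) + 1.67)^2 - 1.58*exp(z)/(1.61*exp(2*z) + 3.47*exp(z) + 1.67)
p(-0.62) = -1.33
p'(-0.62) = 0.72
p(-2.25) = -2.27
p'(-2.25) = 0.36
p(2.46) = -0.09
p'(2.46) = 0.09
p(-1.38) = -1.85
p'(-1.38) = 0.60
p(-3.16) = -2.50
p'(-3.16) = 0.17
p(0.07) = -0.85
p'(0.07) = 0.64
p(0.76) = -0.48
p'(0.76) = 0.44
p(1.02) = -0.37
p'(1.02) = 0.36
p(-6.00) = -2.68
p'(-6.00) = 0.01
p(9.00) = 0.00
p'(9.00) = 0.00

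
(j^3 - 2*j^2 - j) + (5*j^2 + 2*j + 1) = j^3 + 3*j^2 + j + 1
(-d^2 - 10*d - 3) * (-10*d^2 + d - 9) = 10*d^4 + 99*d^3 + 29*d^2 + 87*d + 27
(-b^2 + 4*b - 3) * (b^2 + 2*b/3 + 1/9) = -b^4 + 10*b^3/3 - 4*b^2/9 - 14*b/9 - 1/3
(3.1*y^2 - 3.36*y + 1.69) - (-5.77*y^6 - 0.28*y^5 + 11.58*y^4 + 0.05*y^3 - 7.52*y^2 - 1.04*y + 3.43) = 5.77*y^6 + 0.28*y^5 - 11.58*y^4 - 0.05*y^3 + 10.62*y^2 - 2.32*y - 1.74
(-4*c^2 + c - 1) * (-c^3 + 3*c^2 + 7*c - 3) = 4*c^5 - 13*c^4 - 24*c^3 + 16*c^2 - 10*c + 3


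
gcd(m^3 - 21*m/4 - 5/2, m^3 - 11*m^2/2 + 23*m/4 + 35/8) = m^2 - 2*m - 5/4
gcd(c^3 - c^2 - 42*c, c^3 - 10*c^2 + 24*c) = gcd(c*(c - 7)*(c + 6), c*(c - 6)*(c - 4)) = c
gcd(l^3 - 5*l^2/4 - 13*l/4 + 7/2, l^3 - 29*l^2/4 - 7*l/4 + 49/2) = l^2 - l/4 - 7/2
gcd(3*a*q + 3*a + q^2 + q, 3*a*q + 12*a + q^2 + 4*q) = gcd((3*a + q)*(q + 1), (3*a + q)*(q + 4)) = 3*a + q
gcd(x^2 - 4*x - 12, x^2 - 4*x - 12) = x^2 - 4*x - 12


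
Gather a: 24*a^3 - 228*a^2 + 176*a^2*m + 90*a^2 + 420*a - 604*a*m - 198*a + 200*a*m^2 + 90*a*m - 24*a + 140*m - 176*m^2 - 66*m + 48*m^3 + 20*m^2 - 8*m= 24*a^3 + a^2*(176*m - 138) + a*(200*m^2 - 514*m + 198) + 48*m^3 - 156*m^2 + 66*m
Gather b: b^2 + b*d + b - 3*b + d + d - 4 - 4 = b^2 + b*(d - 2) + 2*d - 8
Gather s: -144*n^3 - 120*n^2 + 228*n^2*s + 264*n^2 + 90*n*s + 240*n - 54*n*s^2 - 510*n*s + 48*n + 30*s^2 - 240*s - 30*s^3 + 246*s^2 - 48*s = -144*n^3 + 144*n^2 + 288*n - 30*s^3 + s^2*(276 - 54*n) + s*(228*n^2 - 420*n - 288)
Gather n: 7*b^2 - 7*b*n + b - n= 7*b^2 + b + n*(-7*b - 1)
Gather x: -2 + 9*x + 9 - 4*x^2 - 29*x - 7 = -4*x^2 - 20*x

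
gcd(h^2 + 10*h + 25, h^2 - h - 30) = h + 5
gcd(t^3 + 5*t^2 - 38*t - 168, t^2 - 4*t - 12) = t - 6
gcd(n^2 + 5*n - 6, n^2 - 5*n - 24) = 1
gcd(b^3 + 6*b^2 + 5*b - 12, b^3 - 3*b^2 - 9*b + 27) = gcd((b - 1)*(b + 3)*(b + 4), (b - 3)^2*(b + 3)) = b + 3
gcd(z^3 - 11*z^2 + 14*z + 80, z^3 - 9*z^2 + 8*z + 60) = z^2 - 3*z - 10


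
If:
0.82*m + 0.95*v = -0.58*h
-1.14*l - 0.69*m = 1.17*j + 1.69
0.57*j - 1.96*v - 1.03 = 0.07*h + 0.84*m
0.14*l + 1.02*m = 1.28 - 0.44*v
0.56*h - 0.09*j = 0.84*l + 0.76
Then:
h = 0.44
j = -2.43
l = -0.35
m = 2.26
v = -2.22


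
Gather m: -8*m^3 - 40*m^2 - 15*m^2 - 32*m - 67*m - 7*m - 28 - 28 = -8*m^3 - 55*m^2 - 106*m - 56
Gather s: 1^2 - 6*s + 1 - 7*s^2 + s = -7*s^2 - 5*s + 2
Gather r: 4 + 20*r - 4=20*r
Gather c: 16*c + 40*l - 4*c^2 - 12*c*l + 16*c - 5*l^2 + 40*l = -4*c^2 + c*(32 - 12*l) - 5*l^2 + 80*l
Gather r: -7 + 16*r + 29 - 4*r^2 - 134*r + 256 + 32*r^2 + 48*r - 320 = 28*r^2 - 70*r - 42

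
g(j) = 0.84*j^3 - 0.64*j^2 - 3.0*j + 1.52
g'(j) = 2.52*j^2 - 1.28*j - 3.0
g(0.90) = -1.09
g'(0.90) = -2.11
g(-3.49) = -31.51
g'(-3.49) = 32.16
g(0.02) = 1.46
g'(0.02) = -3.02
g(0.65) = -0.47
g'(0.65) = -2.77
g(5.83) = 128.73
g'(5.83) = 75.19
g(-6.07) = -191.72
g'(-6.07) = 97.62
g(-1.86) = -0.52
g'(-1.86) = 8.10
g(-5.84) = -170.10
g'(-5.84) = 90.42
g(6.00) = 141.92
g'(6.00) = 80.04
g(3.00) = 9.44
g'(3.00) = 15.84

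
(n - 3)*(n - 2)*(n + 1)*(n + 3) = n^4 - n^3 - 11*n^2 + 9*n + 18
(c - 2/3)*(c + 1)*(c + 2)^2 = c^4 + 13*c^3/3 + 14*c^2/3 - 4*c/3 - 8/3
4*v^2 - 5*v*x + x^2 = (-4*v + x)*(-v + x)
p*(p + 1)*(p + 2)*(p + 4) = p^4 + 7*p^3 + 14*p^2 + 8*p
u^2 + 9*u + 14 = (u + 2)*(u + 7)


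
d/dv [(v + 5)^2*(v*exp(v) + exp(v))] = (v^3 + 14*v^2 + 57*v + 60)*exp(v)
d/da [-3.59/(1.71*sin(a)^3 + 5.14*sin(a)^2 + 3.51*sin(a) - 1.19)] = (18.4167*sin(a)^2 + 36.9052*sin(a) + 12.6009)*cos(a)/(1.71*sin(a)^3 + 5.14*sin(a)^2 + 3.51*sin(a) - 1.19)^2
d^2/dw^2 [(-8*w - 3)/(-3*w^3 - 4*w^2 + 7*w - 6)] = 2*(216*w^5 + 450*w^4 + 584*w^3 - 909*w^2 - 990*w + 411)/(27*w^9 + 108*w^8 - 45*w^7 - 278*w^6 + 537*w^5 + 120*w^4 - 1027*w^3 + 1314*w^2 - 756*w + 216)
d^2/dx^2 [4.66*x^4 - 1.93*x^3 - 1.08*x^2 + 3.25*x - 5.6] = 55.92*x^2 - 11.58*x - 2.16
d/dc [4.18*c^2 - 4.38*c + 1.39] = 8.36*c - 4.38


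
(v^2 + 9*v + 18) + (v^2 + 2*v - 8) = 2*v^2 + 11*v + 10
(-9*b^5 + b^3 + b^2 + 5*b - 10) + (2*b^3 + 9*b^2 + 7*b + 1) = -9*b^5 + 3*b^3 + 10*b^2 + 12*b - 9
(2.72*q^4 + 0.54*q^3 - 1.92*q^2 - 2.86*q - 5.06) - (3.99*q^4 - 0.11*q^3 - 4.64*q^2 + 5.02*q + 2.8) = -1.27*q^4 + 0.65*q^3 + 2.72*q^2 - 7.88*q - 7.86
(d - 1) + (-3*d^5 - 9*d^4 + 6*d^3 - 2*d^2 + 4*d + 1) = -3*d^5 - 9*d^4 + 6*d^3 - 2*d^2 + 5*d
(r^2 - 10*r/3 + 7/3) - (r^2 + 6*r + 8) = -28*r/3 - 17/3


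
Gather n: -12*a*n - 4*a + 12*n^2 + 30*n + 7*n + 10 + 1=-4*a + 12*n^2 + n*(37 - 12*a) + 11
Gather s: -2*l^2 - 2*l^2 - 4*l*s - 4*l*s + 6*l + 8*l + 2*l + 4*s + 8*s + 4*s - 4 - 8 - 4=-4*l^2 + 16*l + s*(16 - 8*l) - 16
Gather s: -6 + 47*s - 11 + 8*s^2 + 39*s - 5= 8*s^2 + 86*s - 22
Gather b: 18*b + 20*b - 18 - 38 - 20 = 38*b - 76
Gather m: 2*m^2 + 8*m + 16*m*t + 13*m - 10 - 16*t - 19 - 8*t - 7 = 2*m^2 + m*(16*t + 21) - 24*t - 36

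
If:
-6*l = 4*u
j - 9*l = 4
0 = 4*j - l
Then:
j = -4/35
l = -16/35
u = 24/35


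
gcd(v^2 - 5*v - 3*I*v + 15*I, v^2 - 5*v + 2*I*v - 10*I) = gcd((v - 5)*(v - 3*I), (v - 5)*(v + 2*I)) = v - 5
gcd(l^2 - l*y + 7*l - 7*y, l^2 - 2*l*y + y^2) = -l + y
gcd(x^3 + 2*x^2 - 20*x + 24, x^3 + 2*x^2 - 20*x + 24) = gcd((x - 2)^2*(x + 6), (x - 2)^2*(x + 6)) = x^3 + 2*x^2 - 20*x + 24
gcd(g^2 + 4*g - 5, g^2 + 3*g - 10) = g + 5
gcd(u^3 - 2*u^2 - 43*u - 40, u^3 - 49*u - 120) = u^2 - 3*u - 40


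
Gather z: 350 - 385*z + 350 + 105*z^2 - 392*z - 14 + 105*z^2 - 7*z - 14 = 210*z^2 - 784*z + 672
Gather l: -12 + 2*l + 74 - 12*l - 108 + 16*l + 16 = 6*l - 30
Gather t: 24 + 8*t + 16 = 8*t + 40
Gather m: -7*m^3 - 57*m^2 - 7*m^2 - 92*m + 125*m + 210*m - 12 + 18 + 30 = -7*m^3 - 64*m^2 + 243*m + 36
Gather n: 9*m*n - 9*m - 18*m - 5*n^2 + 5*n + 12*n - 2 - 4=-27*m - 5*n^2 + n*(9*m + 17) - 6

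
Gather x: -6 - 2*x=-2*x - 6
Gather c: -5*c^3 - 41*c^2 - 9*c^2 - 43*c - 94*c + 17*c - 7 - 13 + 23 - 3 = -5*c^3 - 50*c^2 - 120*c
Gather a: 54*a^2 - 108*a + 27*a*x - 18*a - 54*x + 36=54*a^2 + a*(27*x - 126) - 54*x + 36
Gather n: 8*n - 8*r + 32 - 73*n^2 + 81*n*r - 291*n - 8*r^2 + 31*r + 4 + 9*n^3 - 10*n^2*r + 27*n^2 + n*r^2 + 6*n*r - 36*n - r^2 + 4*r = 9*n^3 + n^2*(-10*r - 46) + n*(r^2 + 87*r - 319) - 9*r^2 + 27*r + 36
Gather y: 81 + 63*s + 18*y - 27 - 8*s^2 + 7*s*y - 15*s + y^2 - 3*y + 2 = -8*s^2 + 48*s + y^2 + y*(7*s + 15) + 56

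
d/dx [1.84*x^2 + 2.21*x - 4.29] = 3.68*x + 2.21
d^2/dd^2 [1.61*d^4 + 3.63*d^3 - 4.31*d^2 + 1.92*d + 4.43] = 19.32*d^2 + 21.78*d - 8.62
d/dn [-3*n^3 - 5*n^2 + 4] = n*(-9*n - 10)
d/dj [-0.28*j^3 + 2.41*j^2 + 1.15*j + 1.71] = -0.84*j^2 + 4.82*j + 1.15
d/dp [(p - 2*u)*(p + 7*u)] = 2*p + 5*u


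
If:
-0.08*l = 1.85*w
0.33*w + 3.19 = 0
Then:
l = 223.54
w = -9.67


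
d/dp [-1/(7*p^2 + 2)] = 14*p/(7*p^2 + 2)^2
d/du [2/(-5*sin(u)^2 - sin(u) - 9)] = 2*(10*sin(u) + 1)*cos(u)/(5*sin(u)^2 + sin(u) + 9)^2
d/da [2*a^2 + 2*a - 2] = 4*a + 2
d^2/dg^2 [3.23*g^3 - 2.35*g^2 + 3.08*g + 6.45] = 19.38*g - 4.7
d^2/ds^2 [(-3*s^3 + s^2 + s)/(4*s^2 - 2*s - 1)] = 2*(-6*s^2 + 3*s - 1)/(64*s^6 - 96*s^5 + 40*s^3 - 6*s - 1)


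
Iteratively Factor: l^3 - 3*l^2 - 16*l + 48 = (l - 4)*(l^2 + l - 12) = (l - 4)*(l + 4)*(l - 3)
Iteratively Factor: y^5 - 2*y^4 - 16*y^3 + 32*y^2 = (y + 4)*(y^4 - 6*y^3 + 8*y^2) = y*(y + 4)*(y^3 - 6*y^2 + 8*y) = y*(y - 2)*(y + 4)*(y^2 - 4*y) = y*(y - 4)*(y - 2)*(y + 4)*(y)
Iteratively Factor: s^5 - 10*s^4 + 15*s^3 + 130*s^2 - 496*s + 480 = (s - 5)*(s^4 - 5*s^3 - 10*s^2 + 80*s - 96) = (s - 5)*(s + 4)*(s^3 - 9*s^2 + 26*s - 24) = (s - 5)*(s - 3)*(s + 4)*(s^2 - 6*s + 8) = (s - 5)*(s - 4)*(s - 3)*(s + 4)*(s - 2)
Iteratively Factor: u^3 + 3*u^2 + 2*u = (u)*(u^2 + 3*u + 2) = u*(u + 2)*(u + 1)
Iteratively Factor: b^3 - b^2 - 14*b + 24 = (b - 3)*(b^2 + 2*b - 8) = (b - 3)*(b + 4)*(b - 2)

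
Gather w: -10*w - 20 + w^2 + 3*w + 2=w^2 - 7*w - 18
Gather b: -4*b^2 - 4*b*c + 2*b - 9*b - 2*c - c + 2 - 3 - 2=-4*b^2 + b*(-4*c - 7) - 3*c - 3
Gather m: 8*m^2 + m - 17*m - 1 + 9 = 8*m^2 - 16*m + 8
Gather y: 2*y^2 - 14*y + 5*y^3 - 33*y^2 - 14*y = 5*y^3 - 31*y^2 - 28*y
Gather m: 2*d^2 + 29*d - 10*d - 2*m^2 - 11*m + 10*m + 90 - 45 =2*d^2 + 19*d - 2*m^2 - m + 45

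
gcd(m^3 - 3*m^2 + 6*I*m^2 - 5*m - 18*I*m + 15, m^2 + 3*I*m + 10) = m + 5*I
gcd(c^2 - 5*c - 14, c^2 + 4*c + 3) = 1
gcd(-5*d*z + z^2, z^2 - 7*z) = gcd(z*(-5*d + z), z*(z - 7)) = z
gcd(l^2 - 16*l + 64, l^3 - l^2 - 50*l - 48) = l - 8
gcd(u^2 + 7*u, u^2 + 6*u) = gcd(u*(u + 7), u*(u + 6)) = u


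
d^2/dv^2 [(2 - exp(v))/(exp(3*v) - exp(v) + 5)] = ((4 - 2*exp(v))*(3*exp(2*v) - 1)^2*exp(v) + ((exp(v) - 2)*(9*exp(2*v) - 1) + (6*exp(2*v) - 2)*exp(v))*(exp(3*v) - exp(v) + 5) - (exp(3*v) - exp(v) + 5)^2)*exp(v)/(exp(3*v) - exp(v) + 5)^3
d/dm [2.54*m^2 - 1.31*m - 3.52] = 5.08*m - 1.31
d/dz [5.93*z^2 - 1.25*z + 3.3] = 11.86*z - 1.25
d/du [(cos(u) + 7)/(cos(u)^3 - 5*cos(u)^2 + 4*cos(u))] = 2*(cos(u)^3 + 8*cos(u)^2 - 35*cos(u) + 14)*sin(u)/((cos(u) - 4)^2*(cos(u) - 1)^2*cos(u)^2)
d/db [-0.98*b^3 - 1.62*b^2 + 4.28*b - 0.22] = -2.94*b^2 - 3.24*b + 4.28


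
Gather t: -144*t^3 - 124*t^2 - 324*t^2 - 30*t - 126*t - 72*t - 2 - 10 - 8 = -144*t^3 - 448*t^2 - 228*t - 20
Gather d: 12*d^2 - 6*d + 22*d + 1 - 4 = 12*d^2 + 16*d - 3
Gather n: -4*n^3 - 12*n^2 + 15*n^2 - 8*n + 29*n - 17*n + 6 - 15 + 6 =-4*n^3 + 3*n^2 + 4*n - 3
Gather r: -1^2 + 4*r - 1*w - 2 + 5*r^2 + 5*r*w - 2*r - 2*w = 5*r^2 + r*(5*w + 2) - 3*w - 3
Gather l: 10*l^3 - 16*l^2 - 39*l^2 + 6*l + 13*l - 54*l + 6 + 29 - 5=10*l^3 - 55*l^2 - 35*l + 30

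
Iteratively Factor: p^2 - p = (p)*(p - 1)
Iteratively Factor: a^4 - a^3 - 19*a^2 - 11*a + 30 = (a + 2)*(a^3 - 3*a^2 - 13*a + 15) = (a + 2)*(a + 3)*(a^2 - 6*a + 5) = (a - 5)*(a + 2)*(a + 3)*(a - 1)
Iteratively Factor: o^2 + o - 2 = (o + 2)*(o - 1)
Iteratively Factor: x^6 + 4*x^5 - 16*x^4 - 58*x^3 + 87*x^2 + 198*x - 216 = (x - 1)*(x^5 + 5*x^4 - 11*x^3 - 69*x^2 + 18*x + 216) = (x - 1)*(x + 3)*(x^4 + 2*x^3 - 17*x^2 - 18*x + 72) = (x - 3)*(x - 1)*(x + 3)*(x^3 + 5*x^2 - 2*x - 24) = (x - 3)*(x - 2)*(x - 1)*(x + 3)*(x^2 + 7*x + 12) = (x - 3)*(x - 2)*(x - 1)*(x + 3)*(x + 4)*(x + 3)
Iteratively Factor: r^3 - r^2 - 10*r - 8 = (r + 1)*(r^2 - 2*r - 8) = (r + 1)*(r + 2)*(r - 4)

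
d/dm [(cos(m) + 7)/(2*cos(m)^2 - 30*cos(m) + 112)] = (cos(m)^2 + 14*cos(m) - 161)*sin(m)/(2*(cos(m)^2 - 15*cos(m) + 56)^2)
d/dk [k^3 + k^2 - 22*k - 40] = 3*k^2 + 2*k - 22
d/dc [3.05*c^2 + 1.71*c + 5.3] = 6.1*c + 1.71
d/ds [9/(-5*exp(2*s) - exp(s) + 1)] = (90*exp(s) + 9)*exp(s)/(5*exp(2*s) + exp(s) - 1)^2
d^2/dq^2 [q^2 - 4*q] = 2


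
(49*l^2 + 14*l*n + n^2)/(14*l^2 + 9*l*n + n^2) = (7*l + n)/(2*l + n)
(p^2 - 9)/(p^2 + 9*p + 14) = (p^2 - 9)/(p^2 + 9*p + 14)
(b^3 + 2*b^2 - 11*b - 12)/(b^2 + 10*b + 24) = (b^2 - 2*b - 3)/(b + 6)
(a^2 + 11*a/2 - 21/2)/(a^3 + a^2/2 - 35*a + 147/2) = (2*a - 3)/(2*a^2 - 13*a + 21)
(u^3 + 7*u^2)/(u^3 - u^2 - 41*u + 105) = u^2/(u^2 - 8*u + 15)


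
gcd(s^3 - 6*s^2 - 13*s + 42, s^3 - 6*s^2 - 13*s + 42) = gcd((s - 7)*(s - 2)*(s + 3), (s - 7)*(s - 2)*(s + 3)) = s^3 - 6*s^2 - 13*s + 42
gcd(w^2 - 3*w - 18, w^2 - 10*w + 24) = w - 6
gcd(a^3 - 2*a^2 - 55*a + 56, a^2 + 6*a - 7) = a^2 + 6*a - 7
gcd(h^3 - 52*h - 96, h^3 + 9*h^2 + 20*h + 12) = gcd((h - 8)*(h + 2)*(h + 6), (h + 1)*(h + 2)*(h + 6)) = h^2 + 8*h + 12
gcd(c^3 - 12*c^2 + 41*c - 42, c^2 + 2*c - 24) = 1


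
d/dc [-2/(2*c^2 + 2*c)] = (2*c + 1)/(c^2*(c + 1)^2)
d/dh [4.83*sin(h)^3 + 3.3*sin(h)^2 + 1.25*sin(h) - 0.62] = (14.49*sin(h)^2 + 6.6*sin(h) + 1.25)*cos(h)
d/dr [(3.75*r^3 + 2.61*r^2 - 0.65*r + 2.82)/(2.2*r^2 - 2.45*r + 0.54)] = (8.25000000000001*r^4 - 18.375*r^3 + 1.1105*r^2 - 9.5892*r + 6.558)/(4.84*r^4 - 10.78*r^3 + 8.3785*r^2 - 2.646*r + 0.2916)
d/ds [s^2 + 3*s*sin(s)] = 3*s*cos(s) + 2*s + 3*sin(s)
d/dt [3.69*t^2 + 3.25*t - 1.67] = 7.38*t + 3.25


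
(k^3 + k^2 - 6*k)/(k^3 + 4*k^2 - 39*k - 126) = k*(k - 2)/(k^2 + k - 42)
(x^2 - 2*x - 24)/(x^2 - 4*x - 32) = (x - 6)/(x - 8)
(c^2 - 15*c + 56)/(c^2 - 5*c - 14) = (c - 8)/(c + 2)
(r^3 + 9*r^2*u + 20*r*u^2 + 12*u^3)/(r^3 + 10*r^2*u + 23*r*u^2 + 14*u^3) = (r + 6*u)/(r + 7*u)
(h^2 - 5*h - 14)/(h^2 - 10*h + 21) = (h + 2)/(h - 3)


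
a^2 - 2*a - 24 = (a - 6)*(a + 4)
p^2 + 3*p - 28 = (p - 4)*(p + 7)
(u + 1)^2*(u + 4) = u^3 + 6*u^2 + 9*u + 4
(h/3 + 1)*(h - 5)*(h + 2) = h^3/3 - 19*h/3 - 10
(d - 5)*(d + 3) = d^2 - 2*d - 15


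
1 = 1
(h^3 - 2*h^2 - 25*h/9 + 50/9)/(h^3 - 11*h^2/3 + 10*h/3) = (h + 5/3)/h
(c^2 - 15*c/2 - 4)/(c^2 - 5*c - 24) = (c + 1/2)/(c + 3)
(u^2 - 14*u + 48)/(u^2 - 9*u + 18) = (u - 8)/(u - 3)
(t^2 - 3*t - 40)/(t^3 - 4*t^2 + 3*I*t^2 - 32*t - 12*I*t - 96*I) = (t + 5)/(t^2 + t*(4 + 3*I) + 12*I)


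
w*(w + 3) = w^2 + 3*w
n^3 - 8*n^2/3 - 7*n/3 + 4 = (n - 3)*(n - 1)*(n + 4/3)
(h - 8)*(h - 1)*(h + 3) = h^3 - 6*h^2 - 19*h + 24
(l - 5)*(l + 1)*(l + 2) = l^3 - 2*l^2 - 13*l - 10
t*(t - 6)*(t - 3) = t^3 - 9*t^2 + 18*t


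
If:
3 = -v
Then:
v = -3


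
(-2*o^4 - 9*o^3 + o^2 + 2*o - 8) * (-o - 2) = 2*o^5 + 13*o^4 + 17*o^3 - 4*o^2 + 4*o + 16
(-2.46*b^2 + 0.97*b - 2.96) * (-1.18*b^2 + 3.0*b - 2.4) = 2.9028*b^4 - 8.5246*b^3 + 12.3068*b^2 - 11.208*b + 7.104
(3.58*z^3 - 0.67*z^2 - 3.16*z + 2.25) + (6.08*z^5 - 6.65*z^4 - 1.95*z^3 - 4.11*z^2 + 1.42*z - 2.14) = 6.08*z^5 - 6.65*z^4 + 1.63*z^3 - 4.78*z^2 - 1.74*z + 0.11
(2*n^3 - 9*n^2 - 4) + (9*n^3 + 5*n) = 11*n^3 - 9*n^2 + 5*n - 4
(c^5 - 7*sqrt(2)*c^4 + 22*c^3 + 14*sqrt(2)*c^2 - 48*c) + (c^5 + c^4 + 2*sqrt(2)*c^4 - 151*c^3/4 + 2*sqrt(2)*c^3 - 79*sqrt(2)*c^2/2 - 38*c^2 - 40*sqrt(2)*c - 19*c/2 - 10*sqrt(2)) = 2*c^5 - 5*sqrt(2)*c^4 + c^4 - 63*c^3/4 + 2*sqrt(2)*c^3 - 38*c^2 - 51*sqrt(2)*c^2/2 - 115*c/2 - 40*sqrt(2)*c - 10*sqrt(2)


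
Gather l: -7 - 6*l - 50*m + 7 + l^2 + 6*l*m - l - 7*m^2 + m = l^2 + l*(6*m - 7) - 7*m^2 - 49*m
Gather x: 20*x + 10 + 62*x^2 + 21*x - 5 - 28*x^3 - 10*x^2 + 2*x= -28*x^3 + 52*x^2 + 43*x + 5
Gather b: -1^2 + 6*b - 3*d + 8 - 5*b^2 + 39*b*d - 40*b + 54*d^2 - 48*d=-5*b^2 + b*(39*d - 34) + 54*d^2 - 51*d + 7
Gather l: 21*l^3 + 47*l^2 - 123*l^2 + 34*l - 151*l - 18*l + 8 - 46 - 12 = 21*l^3 - 76*l^2 - 135*l - 50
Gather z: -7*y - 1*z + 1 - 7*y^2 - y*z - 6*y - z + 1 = -7*y^2 - 13*y + z*(-y - 2) + 2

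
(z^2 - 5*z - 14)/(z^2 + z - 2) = (z - 7)/(z - 1)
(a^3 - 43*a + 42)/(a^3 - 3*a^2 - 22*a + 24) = (a + 7)/(a + 4)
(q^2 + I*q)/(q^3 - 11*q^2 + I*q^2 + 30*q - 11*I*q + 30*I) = q/(q^2 - 11*q + 30)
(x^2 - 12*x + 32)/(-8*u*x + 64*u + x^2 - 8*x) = (x - 4)/(-8*u + x)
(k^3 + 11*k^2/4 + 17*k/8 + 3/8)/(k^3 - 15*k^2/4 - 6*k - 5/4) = (k + 3/2)/(k - 5)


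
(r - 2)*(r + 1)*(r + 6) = r^3 + 5*r^2 - 8*r - 12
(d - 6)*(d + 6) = d^2 - 36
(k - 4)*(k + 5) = k^2 + k - 20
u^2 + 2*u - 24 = (u - 4)*(u + 6)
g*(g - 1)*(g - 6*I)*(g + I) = g^4 - g^3 - 5*I*g^3 + 6*g^2 + 5*I*g^2 - 6*g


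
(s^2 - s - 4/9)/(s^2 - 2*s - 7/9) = (3*s - 4)/(3*s - 7)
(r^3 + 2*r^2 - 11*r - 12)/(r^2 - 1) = (r^2 + r - 12)/(r - 1)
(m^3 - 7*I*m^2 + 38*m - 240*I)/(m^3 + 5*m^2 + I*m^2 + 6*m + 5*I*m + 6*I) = (m^3 - 7*I*m^2 + 38*m - 240*I)/(m^3 + m^2*(5 + I) + m*(6 + 5*I) + 6*I)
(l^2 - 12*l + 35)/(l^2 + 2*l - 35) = (l - 7)/(l + 7)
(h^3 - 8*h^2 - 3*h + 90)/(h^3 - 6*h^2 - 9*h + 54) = (h - 5)/(h - 3)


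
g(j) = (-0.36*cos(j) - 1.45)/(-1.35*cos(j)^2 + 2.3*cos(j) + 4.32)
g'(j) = (-2.7*sin(j)*cos(j) + 2.3*sin(j))*(-0.36*cos(j) - 1.45)/(-1.35*cos(j)^2 + 2.3*cos(j) + 4.32)^2 + 0.36*sin(j)/(-1.35*cos(j)^2 + 2.3*cos(j) + 4.32) = (0.486*cos(j)^2 + 3.915*cos(j) - 1.7798)*sin(j)/(1.8225*cos(j)^4 - 6.21*cos(j)^3 - 6.374*cos(j)^2 + 19.872*cos(j) + 18.6624)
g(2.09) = -0.45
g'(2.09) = -0.39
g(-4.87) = -0.32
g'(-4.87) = -0.05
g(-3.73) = -0.78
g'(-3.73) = -1.20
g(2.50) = -0.72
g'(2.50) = -1.06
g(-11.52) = -0.32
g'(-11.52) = 0.01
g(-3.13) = -1.63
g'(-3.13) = 0.13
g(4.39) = -0.39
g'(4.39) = 0.24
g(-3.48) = -1.17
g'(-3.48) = -1.86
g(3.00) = -1.52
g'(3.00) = -1.41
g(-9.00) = -1.02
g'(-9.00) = 1.67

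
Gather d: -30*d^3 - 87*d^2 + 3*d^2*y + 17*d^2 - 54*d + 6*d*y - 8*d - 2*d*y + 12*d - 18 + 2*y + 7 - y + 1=-30*d^3 + d^2*(3*y - 70) + d*(4*y - 50) + y - 10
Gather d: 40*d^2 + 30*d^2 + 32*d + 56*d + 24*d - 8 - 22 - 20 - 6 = 70*d^2 + 112*d - 56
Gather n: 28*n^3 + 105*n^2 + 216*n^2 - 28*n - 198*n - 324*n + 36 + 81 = 28*n^3 + 321*n^2 - 550*n + 117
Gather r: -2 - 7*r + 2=-7*r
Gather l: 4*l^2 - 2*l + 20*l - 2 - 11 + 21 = 4*l^2 + 18*l + 8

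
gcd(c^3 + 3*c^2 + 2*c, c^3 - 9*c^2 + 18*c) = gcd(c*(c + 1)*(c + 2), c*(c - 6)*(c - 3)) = c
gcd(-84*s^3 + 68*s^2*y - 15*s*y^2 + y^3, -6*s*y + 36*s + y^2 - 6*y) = -6*s + y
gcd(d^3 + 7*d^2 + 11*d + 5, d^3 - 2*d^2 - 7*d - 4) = d^2 + 2*d + 1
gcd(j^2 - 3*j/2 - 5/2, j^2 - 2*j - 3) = j + 1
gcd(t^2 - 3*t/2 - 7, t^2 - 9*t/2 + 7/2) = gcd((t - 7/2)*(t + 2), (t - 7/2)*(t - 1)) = t - 7/2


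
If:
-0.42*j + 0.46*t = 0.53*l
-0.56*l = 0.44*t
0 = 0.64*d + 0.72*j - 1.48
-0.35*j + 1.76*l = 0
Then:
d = 2.31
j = 0.00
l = 0.00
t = 0.00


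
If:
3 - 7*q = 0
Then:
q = 3/7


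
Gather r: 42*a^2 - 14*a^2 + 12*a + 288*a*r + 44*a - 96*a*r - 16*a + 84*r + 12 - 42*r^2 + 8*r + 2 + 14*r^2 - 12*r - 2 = 28*a^2 + 40*a - 28*r^2 + r*(192*a + 80) + 12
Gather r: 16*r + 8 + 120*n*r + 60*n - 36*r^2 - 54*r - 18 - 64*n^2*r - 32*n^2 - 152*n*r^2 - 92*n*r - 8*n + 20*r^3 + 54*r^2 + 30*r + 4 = -32*n^2 + 52*n + 20*r^3 + r^2*(18 - 152*n) + r*(-64*n^2 + 28*n - 8) - 6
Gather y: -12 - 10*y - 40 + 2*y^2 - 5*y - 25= 2*y^2 - 15*y - 77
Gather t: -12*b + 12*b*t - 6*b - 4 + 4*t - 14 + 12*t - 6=-18*b + t*(12*b + 16) - 24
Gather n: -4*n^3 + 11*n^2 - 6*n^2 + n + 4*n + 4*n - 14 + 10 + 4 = -4*n^3 + 5*n^2 + 9*n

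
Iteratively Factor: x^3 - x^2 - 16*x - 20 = (x + 2)*(x^2 - 3*x - 10) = (x + 2)^2*(x - 5)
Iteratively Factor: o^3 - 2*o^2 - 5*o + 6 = (o + 2)*(o^2 - 4*o + 3) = (o - 1)*(o + 2)*(o - 3)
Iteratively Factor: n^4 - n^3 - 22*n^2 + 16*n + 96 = (n - 3)*(n^3 + 2*n^2 - 16*n - 32) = (n - 3)*(n + 2)*(n^2 - 16) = (n - 4)*(n - 3)*(n + 2)*(n + 4)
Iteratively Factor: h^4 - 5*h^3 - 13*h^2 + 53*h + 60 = (h - 5)*(h^3 - 13*h - 12) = (h - 5)*(h - 4)*(h^2 + 4*h + 3) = (h - 5)*(h - 4)*(h + 1)*(h + 3)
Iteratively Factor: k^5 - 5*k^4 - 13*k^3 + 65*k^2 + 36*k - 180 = (k - 5)*(k^4 - 13*k^2 + 36) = (k - 5)*(k - 2)*(k^3 + 2*k^2 - 9*k - 18) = (k - 5)*(k - 2)*(k + 3)*(k^2 - k - 6) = (k - 5)*(k - 2)*(k + 2)*(k + 3)*(k - 3)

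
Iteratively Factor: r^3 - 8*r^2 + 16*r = (r - 4)*(r^2 - 4*r) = (r - 4)^2*(r)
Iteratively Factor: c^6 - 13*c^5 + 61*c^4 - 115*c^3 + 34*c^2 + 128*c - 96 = (c + 1)*(c^5 - 14*c^4 + 75*c^3 - 190*c^2 + 224*c - 96) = (c - 3)*(c + 1)*(c^4 - 11*c^3 + 42*c^2 - 64*c + 32) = (c - 4)*(c - 3)*(c + 1)*(c^3 - 7*c^2 + 14*c - 8) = (c - 4)*(c - 3)*(c - 2)*(c + 1)*(c^2 - 5*c + 4) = (c - 4)^2*(c - 3)*(c - 2)*(c + 1)*(c - 1)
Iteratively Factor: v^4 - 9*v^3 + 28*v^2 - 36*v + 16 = (v - 2)*(v^3 - 7*v^2 + 14*v - 8) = (v - 2)*(v - 1)*(v^2 - 6*v + 8) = (v - 2)^2*(v - 1)*(v - 4)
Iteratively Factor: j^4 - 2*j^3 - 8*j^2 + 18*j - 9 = (j - 1)*(j^3 - j^2 - 9*j + 9) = (j - 1)^2*(j^2 - 9) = (j - 1)^2*(j + 3)*(j - 3)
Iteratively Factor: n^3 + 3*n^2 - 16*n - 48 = (n + 3)*(n^2 - 16) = (n + 3)*(n + 4)*(n - 4)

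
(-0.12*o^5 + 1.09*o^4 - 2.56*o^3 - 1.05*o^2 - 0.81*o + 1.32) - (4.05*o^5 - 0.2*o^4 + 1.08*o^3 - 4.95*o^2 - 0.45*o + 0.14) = -4.17*o^5 + 1.29*o^4 - 3.64*o^3 + 3.9*o^2 - 0.36*o + 1.18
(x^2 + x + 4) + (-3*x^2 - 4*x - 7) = -2*x^2 - 3*x - 3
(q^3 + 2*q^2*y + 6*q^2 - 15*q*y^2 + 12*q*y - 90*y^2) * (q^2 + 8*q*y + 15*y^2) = q^5 + 10*q^4*y + 6*q^4 + 16*q^3*y^2 + 60*q^3*y - 90*q^2*y^3 + 96*q^2*y^2 - 225*q*y^4 - 540*q*y^3 - 1350*y^4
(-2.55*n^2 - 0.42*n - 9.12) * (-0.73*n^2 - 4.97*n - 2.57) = 1.8615*n^4 + 12.9801*n^3 + 15.2985*n^2 + 46.4058*n + 23.4384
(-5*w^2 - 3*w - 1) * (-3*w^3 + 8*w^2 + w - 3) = 15*w^5 - 31*w^4 - 26*w^3 + 4*w^2 + 8*w + 3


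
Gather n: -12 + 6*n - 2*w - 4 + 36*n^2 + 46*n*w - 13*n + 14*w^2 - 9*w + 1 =36*n^2 + n*(46*w - 7) + 14*w^2 - 11*w - 15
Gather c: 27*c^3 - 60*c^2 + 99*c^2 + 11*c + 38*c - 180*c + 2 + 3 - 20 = 27*c^3 + 39*c^2 - 131*c - 15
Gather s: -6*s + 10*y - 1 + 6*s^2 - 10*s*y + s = 6*s^2 + s*(-10*y - 5) + 10*y - 1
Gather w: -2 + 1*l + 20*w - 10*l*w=l + w*(20 - 10*l) - 2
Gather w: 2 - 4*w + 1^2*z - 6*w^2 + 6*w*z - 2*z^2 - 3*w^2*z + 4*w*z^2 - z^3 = w^2*(-3*z - 6) + w*(4*z^2 + 6*z - 4) - z^3 - 2*z^2 + z + 2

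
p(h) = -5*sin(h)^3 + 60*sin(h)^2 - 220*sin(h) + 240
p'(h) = -15*sin(h)^2*cos(h) + 120*sin(h)*cos(h) - 220*cos(h)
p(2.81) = 174.57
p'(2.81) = 172.58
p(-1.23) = 504.83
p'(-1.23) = -115.79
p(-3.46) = 176.85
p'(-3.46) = 174.66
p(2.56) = 136.42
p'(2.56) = 132.53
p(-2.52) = 389.45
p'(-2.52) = 239.79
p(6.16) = 267.95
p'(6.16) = -233.19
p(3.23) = 259.90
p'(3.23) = 229.81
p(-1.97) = 497.55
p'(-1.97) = 133.43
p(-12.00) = 138.46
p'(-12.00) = -134.96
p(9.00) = 159.17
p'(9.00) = 157.71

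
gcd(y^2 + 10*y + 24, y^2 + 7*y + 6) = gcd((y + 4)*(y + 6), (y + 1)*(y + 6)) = y + 6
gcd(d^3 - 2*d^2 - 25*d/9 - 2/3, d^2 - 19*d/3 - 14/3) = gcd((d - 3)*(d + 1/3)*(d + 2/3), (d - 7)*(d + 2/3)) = d + 2/3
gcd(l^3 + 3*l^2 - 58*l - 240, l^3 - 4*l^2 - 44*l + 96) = l^2 - 2*l - 48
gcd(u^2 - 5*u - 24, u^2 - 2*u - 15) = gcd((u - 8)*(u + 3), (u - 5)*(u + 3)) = u + 3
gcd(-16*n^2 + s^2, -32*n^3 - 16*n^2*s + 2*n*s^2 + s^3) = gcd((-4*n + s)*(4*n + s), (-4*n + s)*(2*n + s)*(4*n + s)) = -16*n^2 + s^2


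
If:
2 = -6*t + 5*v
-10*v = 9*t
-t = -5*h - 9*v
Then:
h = -26/75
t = -4/21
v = 6/35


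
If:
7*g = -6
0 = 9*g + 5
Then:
No Solution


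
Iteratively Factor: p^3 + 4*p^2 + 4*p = (p + 2)*(p^2 + 2*p) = (p + 2)^2*(p)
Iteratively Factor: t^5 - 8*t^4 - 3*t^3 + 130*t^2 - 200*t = (t - 2)*(t^4 - 6*t^3 - 15*t^2 + 100*t) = (t - 2)*(t + 4)*(t^3 - 10*t^2 + 25*t) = (t - 5)*(t - 2)*(t + 4)*(t^2 - 5*t) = (t - 5)^2*(t - 2)*(t + 4)*(t)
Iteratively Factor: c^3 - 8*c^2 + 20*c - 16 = (c - 2)*(c^2 - 6*c + 8) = (c - 2)^2*(c - 4)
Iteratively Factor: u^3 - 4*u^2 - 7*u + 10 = (u - 5)*(u^2 + u - 2) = (u - 5)*(u + 2)*(u - 1)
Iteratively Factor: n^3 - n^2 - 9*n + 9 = (n + 3)*(n^2 - 4*n + 3) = (n - 3)*(n + 3)*(n - 1)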